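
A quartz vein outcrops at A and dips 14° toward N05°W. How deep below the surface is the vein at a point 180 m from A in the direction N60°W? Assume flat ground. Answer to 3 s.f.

25.7 m

The hole lies 55° from the dip direction, so the down-dip offset is 180 × cos 55° = 103.24 m.
Depth = down-dip offset × tan(dip) = 103.24 × tan 14° = 103.24 × 0.2493
Depth = 25.74 m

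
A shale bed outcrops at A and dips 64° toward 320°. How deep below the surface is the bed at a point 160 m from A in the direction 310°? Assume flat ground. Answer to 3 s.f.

323 m

The hole lies 10° from the dip direction, so the down-dip offset is 160 × cos 10° = 157.57 m.
Depth = down-dip offset × tan(dip) = 157.57 × tan 64° = 157.57 × 2.0503
Depth = 323.06 m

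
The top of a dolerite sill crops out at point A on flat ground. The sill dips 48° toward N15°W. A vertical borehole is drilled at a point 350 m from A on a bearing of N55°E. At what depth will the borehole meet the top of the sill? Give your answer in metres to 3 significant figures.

133 m

The hole lies 70° from the dip direction, so the down-dip offset is 350 × cos 70° = 119.71 m.
Depth = down-dip offset × tan(dip) = 119.71 × tan 48° = 119.71 × 1.1106
Depth = 132.95 m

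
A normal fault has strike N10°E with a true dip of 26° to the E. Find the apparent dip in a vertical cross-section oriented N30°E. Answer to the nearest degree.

The strike is N10°E and the section trends N30°E; the acute angle between them is β = 20°.
tan α = tan 26° × sin 20° = 0.4877 × 0.3420 = 0.1668
apparent dip = arctan 0.1668 = 9.47°

9°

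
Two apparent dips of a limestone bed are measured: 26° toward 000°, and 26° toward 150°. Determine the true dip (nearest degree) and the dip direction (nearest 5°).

Each apparent-dip line lies in the plane. As unit vectors (x east, y north, z up), v₁ plunges 26°→000° and v₂ plunges 26°→150°.
Cross product v₁ × v₂ gives the pole to the plane: n ∝ (0.735, 0.197, 0.404).
True dip = arccos(n_z / |n|) = arccos(0.4687) = 62.0°.
Dip direction = azimuth of (n_x, n_y) = atan2(0.735, 0.197) = 75°.

true dip 62°, dip direction 075°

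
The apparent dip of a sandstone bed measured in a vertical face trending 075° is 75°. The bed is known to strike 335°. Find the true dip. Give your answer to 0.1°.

β = acute angle between strike 335° and section 075° = 80°.
tan(true dip) = tan 75° / sin 80° = 3.7896
true dip = arctan 3.7896 = 75.22°

75.2°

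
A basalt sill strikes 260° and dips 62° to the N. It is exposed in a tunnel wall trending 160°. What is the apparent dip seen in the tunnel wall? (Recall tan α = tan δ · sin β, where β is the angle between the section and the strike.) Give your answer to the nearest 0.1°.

61.6°

The strike is 260° and the section trends 160°; the acute angle between them is β = 80°.
tan(apparent dip) = tan 62° · sin 80° = 1.8522
apparent dip = arctan 1.8522 = 61.63°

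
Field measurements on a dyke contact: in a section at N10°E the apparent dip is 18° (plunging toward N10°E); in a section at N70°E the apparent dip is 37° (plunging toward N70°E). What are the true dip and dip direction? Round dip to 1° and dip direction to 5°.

true dip 37°, dip direction 075°

Each apparent-dip line lies in the plane. As unit vectors (x east, y north, z up), v₁ plunges 18°→N10°E and v₂ plunges 37°→N70°E.
n = v₁ × v₂ = (0.479, 0.133, 0.658) (taken with n_z > 0).
Dip δ = arctan(|n_h|/n_z) = arctan(0.497/0.658) = 37.1°.
Dip direction = atan2(0.479, 0.133) = 75° (azimuth of n's horizontal projection).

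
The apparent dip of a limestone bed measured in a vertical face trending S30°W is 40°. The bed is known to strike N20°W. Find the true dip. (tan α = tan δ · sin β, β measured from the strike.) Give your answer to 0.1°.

47.6°

β = acute angle between strike N20°W and section S30°W = 50°.
tan(true dip) = tan 40° / sin 50° = 1.0954
δ = arctan(1.0954) = 47.61°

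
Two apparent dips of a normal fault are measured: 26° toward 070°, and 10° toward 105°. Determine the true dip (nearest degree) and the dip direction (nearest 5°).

true dip 32°, dip direction 030°

Represent each trace as a vector plunging at its apparent dip toward its trend (east-north-up frame): v₁ = (0.845, 0.307, -0.438), v₂ = (0.951, -0.255, -0.174).
n = v₁ × v₂ = (0.165, 0.270, 0.508) (taken with n_z > 0).
Dip δ = arctan(|n_h|/n_z) = arctan(0.317/0.508) = 32.0°.
Dip direction = azimuth of (n_x, n_y) = atan2(0.165, 0.270) = 31°.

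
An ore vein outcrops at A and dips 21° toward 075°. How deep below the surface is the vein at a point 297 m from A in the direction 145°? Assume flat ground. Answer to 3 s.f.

The hole lies 70° from the dip direction, so the down-dip offset is 297 × cos 70° = 101.58 m.
Depth = down-dip offset × tan(dip) = 101.58 × tan 21° = 101.58 × 0.3839
Depth = 38.99 m

39.0 m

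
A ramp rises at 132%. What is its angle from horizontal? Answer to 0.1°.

52.9°

tan θ = 132/100 = 1.3200
θ = arctan(1.3200) = 52.85°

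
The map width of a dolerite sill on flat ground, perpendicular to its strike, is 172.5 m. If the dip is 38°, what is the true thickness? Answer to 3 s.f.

True thickness t = w · sin(dip) = 172.5 × sin 38°
t = 172.5 × 0.6157 = 106.202 m

106 m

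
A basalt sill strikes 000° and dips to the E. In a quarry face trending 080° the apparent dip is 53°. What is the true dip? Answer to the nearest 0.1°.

β = acute angle between strike 000° and section 080° = 80°.
tan δ = tan α / sin β = tan 53° / sin 80° = 1.3270 / 0.9848 = 1.3475
δ = arctan(1.3475) = 53.42°

53.4°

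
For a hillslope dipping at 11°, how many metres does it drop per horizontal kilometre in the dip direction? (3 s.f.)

194 m

drop per km = 1000 × tan 11° = 1000 × 0.1944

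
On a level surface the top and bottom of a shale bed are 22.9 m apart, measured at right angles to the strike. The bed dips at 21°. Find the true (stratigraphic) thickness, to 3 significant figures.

True thickness t = w · sin(dip) = 22.9 × sin 21°
t = 22.9 × 0.3584 = 8.207 m

8.21 m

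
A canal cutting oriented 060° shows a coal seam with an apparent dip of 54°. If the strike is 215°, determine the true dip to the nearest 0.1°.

72.9°

The section is 25° from the strike.
tan(true dip) = tan 54° / sin 25° = 3.2568
true dip = arctan 3.2568 = 72.93°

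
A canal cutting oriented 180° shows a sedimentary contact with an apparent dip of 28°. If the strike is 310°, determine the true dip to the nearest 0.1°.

β = acute angle between strike 310° and section 180° = 50°.
tan δ = tan α / sin β = tan 28° / sin 50° = 0.5317 / 0.7660 = 0.6941
δ = arctan(0.6941) = 34.76°

34.8°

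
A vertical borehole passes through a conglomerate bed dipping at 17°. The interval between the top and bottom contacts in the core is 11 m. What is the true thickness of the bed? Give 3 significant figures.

10.5 m

True thickness t = h · cos(dip) = 11 × cos 17°
t = 11 × 0.9563 = 10.519 m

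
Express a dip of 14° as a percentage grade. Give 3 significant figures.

24.9%

grade % = 100 × tan 14° = 100 × 0.2493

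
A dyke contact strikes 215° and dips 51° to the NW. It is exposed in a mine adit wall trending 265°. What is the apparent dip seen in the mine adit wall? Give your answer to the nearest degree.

43°

The section lies 50° from the strike.
tan α = tan 51° × sin 50° = 1.2349 × 0.7660 = 0.9460
α = arctan(0.9460) = 43.41°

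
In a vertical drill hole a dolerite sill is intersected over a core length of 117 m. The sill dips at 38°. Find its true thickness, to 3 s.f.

92.2 m

True thickness t = h · cos(dip) = 117 × cos 38°
t = 117 × 0.7880 = 92.197 m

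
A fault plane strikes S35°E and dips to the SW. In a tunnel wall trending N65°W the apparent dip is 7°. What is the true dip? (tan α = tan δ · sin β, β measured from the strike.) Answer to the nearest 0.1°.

13.8°

The section is 30° from the strike.
tan δ = tan α / sin β = tan 7° / sin 30° = 0.1228 / 0.5000 = 0.2456
true dip = arctan 0.2456 = 13.80°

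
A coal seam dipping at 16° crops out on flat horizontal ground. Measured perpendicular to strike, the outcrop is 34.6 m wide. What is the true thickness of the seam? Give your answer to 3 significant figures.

True thickness t = w · sin(dip) = 34.6 × sin 16°
t = 34.6 × 0.2756 = 9.537 m

9.54 m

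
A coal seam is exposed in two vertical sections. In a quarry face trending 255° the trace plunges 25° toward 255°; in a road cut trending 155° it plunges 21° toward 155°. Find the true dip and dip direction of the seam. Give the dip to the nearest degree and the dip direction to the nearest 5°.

true dip 34°, dip direction 210°

Represent each trace as a vector plunging at its apparent dip toward its trend (east-north-up frame): v₁ = (-0.875, -0.235, -0.423), v₂ = (0.395, -0.846, -0.358).
n = v₁ × v₂ = (-0.274, -0.480, 0.833) (taken with n_z > 0).
True dip = arccos(n_z / |n|) = arccos(0.8333) = 33.6°.
Dip direction = atan2(-0.274, -0.480) = 210° (azimuth of n's horizontal projection).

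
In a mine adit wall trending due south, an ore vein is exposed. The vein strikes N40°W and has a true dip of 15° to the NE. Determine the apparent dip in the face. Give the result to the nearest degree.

10°

The section lies 40° from the strike.
tan α = tan 15° × sin 40° = 0.2679 × 0.6428 = 0.1722
α = arctan(0.1722) = 9.77°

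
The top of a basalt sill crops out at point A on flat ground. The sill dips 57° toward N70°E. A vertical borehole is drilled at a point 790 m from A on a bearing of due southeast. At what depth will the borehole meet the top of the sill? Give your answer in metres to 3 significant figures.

514 m

The hole lies 65° from the dip direction, so the down-dip offset is 790 × cos 65° = 333.87 m.
Depth = down-dip offset × tan(dip) = 333.87 × tan 57° = 333.87 × 1.5399
Depth = 514.11 m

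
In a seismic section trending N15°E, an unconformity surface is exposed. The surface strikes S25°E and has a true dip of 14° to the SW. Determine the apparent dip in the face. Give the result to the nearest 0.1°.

9.1°

The strike is S25°E and the section trends N15°E; the acute angle between them is β = 40°.
tan α = tan 14° × sin 40° = 0.2493 × 0.6428 = 0.1603
α = arctan(0.1603) = 9.11°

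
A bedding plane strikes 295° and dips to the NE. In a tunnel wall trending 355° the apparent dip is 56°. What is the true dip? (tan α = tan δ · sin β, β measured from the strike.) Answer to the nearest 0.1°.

β = acute angle between strike 295° and section 355° = 60°.
tan δ = tan α / sin β = tan 56° / sin 60° = 1.4826 / 0.8660 = 1.7119
δ = arctan(1.7119) = 59.71°

59.7°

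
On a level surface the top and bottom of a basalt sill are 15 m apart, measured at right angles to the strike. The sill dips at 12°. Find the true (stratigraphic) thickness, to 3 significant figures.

3.12 m

True thickness t = w · sin(dip) = 15 × sin 12°
t = 15 × 0.2079 = 3.119 m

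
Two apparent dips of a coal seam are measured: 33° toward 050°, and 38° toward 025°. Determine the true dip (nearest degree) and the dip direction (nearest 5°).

true dip 38°, dip direction 015°

The two traces are lines in the plane: v₁ = (sin 50°·cos 33°, cos 50°·cos 33°, −sin 33°), v₂ = (sin 25°·cos 38°, cos 25°·cos 38°, −sin 38°).
n = v₁ × v₂ = (0.057, 0.214, 0.279) (taken with n_z > 0).
Dip δ = arctan(|n_h|/n_z) = arctan(0.222/0.279) = 38.4°.
Dip direction = atan2(0.057, 0.214) = 15° (azimuth of n's horizontal projection).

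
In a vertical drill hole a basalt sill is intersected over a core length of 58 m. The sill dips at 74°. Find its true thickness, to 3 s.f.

16.0 m

True thickness t = h · cos(dip) = 58 × cos 74°
t = 58 × 0.2756 = 15.987 m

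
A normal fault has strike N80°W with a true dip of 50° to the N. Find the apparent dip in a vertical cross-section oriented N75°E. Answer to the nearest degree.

Angle between strike (N80°W) and section (N75°E): β = 25°.
tan α = tan 50° × sin 25° = 1.1918 × 0.4226 = 0.5037
α = arctan(0.5037) = 26.73°

27°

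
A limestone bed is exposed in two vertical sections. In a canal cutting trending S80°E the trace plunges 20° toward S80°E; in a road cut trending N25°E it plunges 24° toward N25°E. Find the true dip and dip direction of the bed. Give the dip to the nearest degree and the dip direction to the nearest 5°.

Each apparent-dip line lies in the plane. As unit vectors (x east, y north, z up), v₁ plunges 20°→S80°E and v₂ plunges 24°→N25°E.
n = v₁ × v₂ = (0.350, 0.244, 0.829) (taken with n_z > 0).
tan δ = √(n_x²+n_y²)/n_z = 0.426/0.829, so δ = 27.2°.
Dip direction = atan2(0.350, 0.244) = 55° (azimuth of n's horizontal projection).

true dip 27°, dip direction 055°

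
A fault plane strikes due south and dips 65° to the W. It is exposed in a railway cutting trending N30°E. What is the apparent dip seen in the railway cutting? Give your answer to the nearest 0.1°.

The strike is due south and the section trends N30°E; the acute angle between them is β = 30°.
tan(apparent dip) = tan 65° · sin 30° = 1.0723
α = arctan(1.0723) = 47.00°

47.0°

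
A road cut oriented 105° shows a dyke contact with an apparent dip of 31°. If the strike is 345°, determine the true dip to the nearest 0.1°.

The section is 60° from the strike.
tan δ = tan α / sin β = tan 31° / sin 60° = 0.6009 / 0.8660 = 0.6938
true dip = arctan 0.6938 = 34.75°

34.8°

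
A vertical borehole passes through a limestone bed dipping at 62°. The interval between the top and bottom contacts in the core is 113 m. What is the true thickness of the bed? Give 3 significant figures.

True thickness t = h · cos(dip) = 113 × cos 62°
t = 113 × 0.4695 = 53.050 m

53.1 m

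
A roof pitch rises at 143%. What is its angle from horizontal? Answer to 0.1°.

tan θ = 143/100 = 1.4300
θ = arctan(1.4300) = 55.03°

55.0°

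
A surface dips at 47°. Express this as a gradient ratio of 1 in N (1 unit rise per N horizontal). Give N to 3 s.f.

1 : N means tan θ = 1/N, so N = 1/tan 47° = 1/1.0724

1 in 0.933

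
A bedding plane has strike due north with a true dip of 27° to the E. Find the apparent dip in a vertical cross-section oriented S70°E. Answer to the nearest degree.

The section lies 70° from the strike.
tan α = tan 27° × sin 70° = 0.5095 × 0.9397 = 0.4788
α = arctan(0.4788) = 25.58°

26°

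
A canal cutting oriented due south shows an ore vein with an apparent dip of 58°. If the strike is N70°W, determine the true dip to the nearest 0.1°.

The section is 70° from the strike.
tan(true dip) = tan 58° / sin 70° = 1.7030
δ = arctan(1.7030) = 59.58°

59.6°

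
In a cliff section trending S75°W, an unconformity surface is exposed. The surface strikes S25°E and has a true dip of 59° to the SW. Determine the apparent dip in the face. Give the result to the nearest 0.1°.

58.6°

Angle between strike (S25°E) and section (S75°W): β = 80°.
tan(apparent dip) = tan 59° · sin 80° = 1.6390
apparent dip = arctan 1.6390 = 58.61°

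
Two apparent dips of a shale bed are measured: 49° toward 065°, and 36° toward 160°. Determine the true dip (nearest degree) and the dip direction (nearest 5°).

true dip 55°, dip direction 100°

Each apparent-dip line lies in the plane. As unit vectors (x east, y north, z up), v₁ plunges 49°→065° and v₂ plunges 36°→160°.
Cross product v₁ × v₂ gives the pole to the plane: n ∝ (0.737, -0.141, 0.529).
Dip δ = arctan(|n_h|/n_z) = arctan(0.750/0.529) = 54.8°.
Dip direction = atan2(0.737, -0.141) = 101° (azimuth of n's horizontal projection).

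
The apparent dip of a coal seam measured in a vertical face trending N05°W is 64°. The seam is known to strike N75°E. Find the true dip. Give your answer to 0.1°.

64.3°

The section is 80° from the strike.
tan δ = tan α / sin β = tan 64° / sin 80° = 2.0503 / 0.9848 = 2.0819
true dip = arctan 2.0819 = 64.34°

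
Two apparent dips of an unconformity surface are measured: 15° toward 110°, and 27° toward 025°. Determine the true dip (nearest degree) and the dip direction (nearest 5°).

true dip 29°, dip direction 050°

The two traces are lines in the plane: v₁ = (sin 110°·cos 15°, cos 110°·cos 15°, −sin 15°), v₂ = (sin 25°·cos 27°, cos 25°·cos 27°, −sin 27°).
The plane normal is n = v₁ × v₂ ∝ (0.359, 0.315, 0.857).
Dip δ = arctan(|n_h|/n_z) = arctan(0.477/0.857) = 29.1°.
Dip direction = azimuth of (n_x, n_y) = atan2(0.359, 0.315) = 49°.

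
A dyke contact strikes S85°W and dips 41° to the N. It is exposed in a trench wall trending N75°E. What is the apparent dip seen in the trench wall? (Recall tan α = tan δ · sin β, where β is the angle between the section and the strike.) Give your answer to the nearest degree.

The section lies 10° from the strike.
tan α = tan 41° × sin 10° = 0.8693 × 0.1736 = 0.1510
apparent dip = arctan 0.1510 = 8.58°

9°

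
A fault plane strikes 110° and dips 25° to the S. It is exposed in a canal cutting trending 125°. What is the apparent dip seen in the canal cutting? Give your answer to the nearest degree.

7°

Angle between strike (110°) and section (125°): β = 15°.
tan α = tan 25° × sin 15° = 0.4663 × 0.2588 = 0.1207
apparent dip = arctan 0.1207 = 6.88°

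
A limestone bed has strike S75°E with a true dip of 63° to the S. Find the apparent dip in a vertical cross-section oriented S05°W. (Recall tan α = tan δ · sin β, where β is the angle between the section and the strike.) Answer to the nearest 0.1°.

62.6°

The section lies 80° from the strike.
tan α = tan 63° × sin 80° = 1.9626 × 0.9848 = 1.9328
apparent dip = arctan 1.9328 = 62.64°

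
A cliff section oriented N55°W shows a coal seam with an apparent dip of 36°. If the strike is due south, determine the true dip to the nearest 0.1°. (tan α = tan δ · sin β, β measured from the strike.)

41.6°

The section is 55° from the strike.
tan δ = tan α / sin β = tan 36° / sin 55° = 0.7265 / 0.8192 = 0.8869
δ = arctan(0.8869) = 41.57°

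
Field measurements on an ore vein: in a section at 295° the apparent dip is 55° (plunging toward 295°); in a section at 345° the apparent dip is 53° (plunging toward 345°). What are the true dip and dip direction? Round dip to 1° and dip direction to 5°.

Each apparent-dip line lies in the plane. As unit vectors (x east, y north, z up), v₁ plunges 55°→295° and v₂ plunges 53°→345°.
n = v₁ × v₂ = (-0.283, 0.288, 0.264) (taken with n_z > 0).
tan δ = √(n_x²+n_y²)/n_z = 0.403/0.264, so δ = 56.7°.
Dip direction = atan2(-0.283, 0.288) = 316° (azimuth of n's horizontal projection).

true dip 57°, dip direction 315°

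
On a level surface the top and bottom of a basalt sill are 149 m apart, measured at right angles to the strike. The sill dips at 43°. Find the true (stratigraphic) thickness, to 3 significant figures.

True thickness t = w · sin(dip) = 149 × sin 43°
t = 149 × 0.6820 = 101.618 m

102 m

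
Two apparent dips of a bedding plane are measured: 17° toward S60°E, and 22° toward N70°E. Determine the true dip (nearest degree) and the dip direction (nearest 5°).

true dip 22°, dip direction 080°

The two traces are lines in the plane: v₁ = (sin 120°·cos 17°, cos 120°·cos 17°, −sin 17°), v₂ = (sin 70°·cos 22°, cos 70°·cos 22°, −sin 22°).
The plane normal is n = v₁ × v₂ ∝ (0.272, 0.056, 0.679).
tan δ = √(n_x²+n_y²)/n_z = 0.277/0.679, so δ = 22.2°.
Dip direction = azimuth of (n_x, n_y) = atan2(0.272, 0.056) = 78°.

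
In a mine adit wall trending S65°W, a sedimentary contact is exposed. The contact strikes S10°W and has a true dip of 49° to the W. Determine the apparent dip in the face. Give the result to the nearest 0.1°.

43.3°

The strike is S10°W and the section trends S65°W; the acute angle between them is β = 55°.
tan α = tan 49° × sin 55° = 1.1504 × 0.8192 = 0.9423
α = arctan(0.9423) = 43.30°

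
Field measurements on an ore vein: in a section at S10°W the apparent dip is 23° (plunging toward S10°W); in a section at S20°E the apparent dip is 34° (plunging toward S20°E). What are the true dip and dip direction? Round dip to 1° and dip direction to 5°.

Each apparent-dip line lies in the plane. As unit vectors (x east, y north, z up), v₁ plunges 23°→S10°W and v₂ plunges 34°→S20°E.
The plane normal is n = v₁ × v₂ ∝ (0.203, -0.200, 0.382).
Dip δ = arctan(|n_h|/n_z) = arctan(0.285/0.382) = 36.7°.
Dip direction = atan2(0.203, -0.200) = 135° (azimuth of n's horizontal projection).

true dip 37°, dip direction 135°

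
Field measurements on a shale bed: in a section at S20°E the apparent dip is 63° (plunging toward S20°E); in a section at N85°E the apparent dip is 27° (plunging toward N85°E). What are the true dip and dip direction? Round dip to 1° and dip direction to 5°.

true dip 63°, dip direction 160°

The two traces are lines in the plane: v₁ = (sin 160°·cos 63°, cos 160°·cos 63°, −sin 63°), v₂ = (sin 85°·cos 27°, cos 85°·cos 27°, −sin 27°).
The plane normal is n = v₁ × v₂ ∝ (0.263, -0.720, 0.391).
True dip = arccos(n_z / |n|) = arccos(0.4540) = 63.0°.
The horizontal component of n points toward azimuth atan2(n_x, n_y) = 160°, the dip direction.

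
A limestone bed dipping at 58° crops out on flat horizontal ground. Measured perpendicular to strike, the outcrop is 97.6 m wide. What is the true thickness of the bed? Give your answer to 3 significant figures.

82.8 m

True thickness t = w · sin(dip) = 97.6 × sin 58°
t = 97.6 × 0.8480 = 82.769 m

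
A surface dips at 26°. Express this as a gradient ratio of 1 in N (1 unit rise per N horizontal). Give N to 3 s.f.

1 in 2.05

1 : N means tan θ = 1/N, so N = 1/tan 26° = 1/0.4877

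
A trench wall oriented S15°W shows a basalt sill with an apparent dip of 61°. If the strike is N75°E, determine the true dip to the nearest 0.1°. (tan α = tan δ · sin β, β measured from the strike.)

The section is 60° from the strike.
tan(true dip) = tan 61° / sin 60° = 2.0831
δ = arctan(2.0831) = 64.36°

64.4°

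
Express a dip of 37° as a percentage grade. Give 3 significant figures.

grade % = 100 × tan 37° = 100 × 0.7536

75.4%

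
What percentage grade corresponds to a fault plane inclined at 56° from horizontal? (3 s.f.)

grade % = 100 × tan 56° = 100 × 1.4826

148%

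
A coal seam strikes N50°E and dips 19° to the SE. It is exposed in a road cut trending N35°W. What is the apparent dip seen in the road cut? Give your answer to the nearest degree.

19°

The section lies 85° from the strike.
tan α = tan 19° × sin 85° = 0.3443 × 0.9962 = 0.3430
α = arctan(0.3430) = 18.93°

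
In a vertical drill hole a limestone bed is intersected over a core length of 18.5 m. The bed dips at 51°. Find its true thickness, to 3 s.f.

True thickness t = h · cos(dip) = 18.5 × cos 51°
t = 18.5 × 0.6293 = 11.642 m

11.6 m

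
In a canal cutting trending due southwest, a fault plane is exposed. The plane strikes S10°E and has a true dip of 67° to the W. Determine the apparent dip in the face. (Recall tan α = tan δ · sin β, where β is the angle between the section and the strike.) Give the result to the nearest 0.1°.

62.6°

The strike is S10°E and the section trends due southwest; the acute angle between them is β = 55°.
tan(apparent dip) = tan 67° · sin 55° = 1.9298
apparent dip = arctan 1.9298 = 62.61°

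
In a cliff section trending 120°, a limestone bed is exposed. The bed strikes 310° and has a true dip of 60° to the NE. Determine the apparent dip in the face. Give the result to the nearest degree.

17°

Angle between strike (310°) and section (120°): β = 10°.
tan α = tan 60° × sin 10° = 1.7321 × 0.1736 = 0.3008
α = arctan(0.3008) = 16.74°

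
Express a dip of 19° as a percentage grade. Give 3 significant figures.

34.4%

grade % = 100 × tan 19° = 100 × 0.3443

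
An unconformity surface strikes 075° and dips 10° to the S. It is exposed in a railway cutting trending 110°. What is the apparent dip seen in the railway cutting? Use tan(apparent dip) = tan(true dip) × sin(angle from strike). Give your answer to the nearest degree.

6°

The strike is 075° and the section trends 110°; the acute angle between them is β = 35°.
tan(apparent dip) = tan 10° · sin 35° = 0.1011
α = arctan(0.1011) = 5.78°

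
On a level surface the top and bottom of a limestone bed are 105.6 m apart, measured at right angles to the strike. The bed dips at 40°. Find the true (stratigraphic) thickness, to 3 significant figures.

67.9 m

True thickness t = w · sin(dip) = 105.6 × sin 40°
t = 105.6 × 0.6428 = 67.878 m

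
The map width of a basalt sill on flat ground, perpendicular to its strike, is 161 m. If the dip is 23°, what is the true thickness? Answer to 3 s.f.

True thickness t = w · sin(dip) = 161 × sin 23°
t = 161 × 0.3907 = 62.908 m

62.9 m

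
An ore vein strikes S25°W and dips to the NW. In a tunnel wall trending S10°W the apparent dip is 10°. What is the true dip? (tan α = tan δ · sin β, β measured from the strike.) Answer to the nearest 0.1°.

β = acute angle between strike S25°W and section S10°W = 15°.
tan(true dip) = tan 10° / sin 15° = 0.6813
δ = arctan(0.6813) = 34.27°

34.3°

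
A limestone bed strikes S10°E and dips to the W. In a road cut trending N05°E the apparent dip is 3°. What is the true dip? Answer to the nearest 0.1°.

11.4°

The section is 15° from the strike.
tan(true dip) = tan 3° / sin 15° = 0.2025
true dip = arctan 0.2025 = 11.45°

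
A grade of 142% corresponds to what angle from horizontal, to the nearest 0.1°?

54.8°

tan θ = 142/100 = 1.4200
θ = arctan(1.4200) = 54.85°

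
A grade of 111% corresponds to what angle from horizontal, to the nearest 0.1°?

tan θ = 111/100 = 1.1100
θ = arctan(1.1100) = 47.98°

48.0°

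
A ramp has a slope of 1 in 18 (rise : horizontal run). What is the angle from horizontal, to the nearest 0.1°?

3.2°

tan θ = 1/18 = 0.0556
θ = arctan(0.0556) = 3.18°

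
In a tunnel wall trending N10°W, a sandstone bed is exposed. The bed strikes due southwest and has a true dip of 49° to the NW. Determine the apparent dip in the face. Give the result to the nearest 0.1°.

43.3°

Angle between strike (due southwest) and section (N10°W): β = 55°.
tan(apparent dip) = tan 49° · sin 55° = 0.9423
apparent dip = arctan 0.9423 = 43.30°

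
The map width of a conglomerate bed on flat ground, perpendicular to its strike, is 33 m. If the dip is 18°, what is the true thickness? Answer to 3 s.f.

True thickness t = w · sin(dip) = 33 × sin 18°
t = 33 × 0.3090 = 10.198 m

10.2 m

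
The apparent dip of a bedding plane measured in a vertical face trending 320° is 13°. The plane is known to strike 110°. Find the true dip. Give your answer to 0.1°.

β = acute angle between strike 110° and section 320° = 30°.
tan(true dip) = tan 13° / sin 30° = 0.4617
δ = arctan(0.4617) = 24.78°

24.8°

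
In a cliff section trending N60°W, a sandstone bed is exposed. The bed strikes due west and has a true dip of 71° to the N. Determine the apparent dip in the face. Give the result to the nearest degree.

55°

Angle between strike (due west) and section (N60°W): β = 30°.
tan(apparent dip) = tan 71° · sin 30° = 1.4521
apparent dip = arctan 1.4521 = 55.45°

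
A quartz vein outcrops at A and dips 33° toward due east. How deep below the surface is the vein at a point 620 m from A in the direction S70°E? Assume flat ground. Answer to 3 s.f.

The hole lies 20° from the dip direction, so the down-dip offset is 620 × cos 20° = 582.61 m.
Depth = down-dip offset × tan(dip) = 582.61 × tan 33° = 582.61 × 0.6494
Depth = 378.35 m

378 m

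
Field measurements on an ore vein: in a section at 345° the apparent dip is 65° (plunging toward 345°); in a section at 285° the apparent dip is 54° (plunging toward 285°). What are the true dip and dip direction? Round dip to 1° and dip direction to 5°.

Each apparent-dip line lies in the plane. As unit vectors (x east, y north, z up), v₁ plunges 65°→345° and v₂ plunges 54°→285°.
n = v₁ × v₂ = (-0.192, 0.426, 0.215) (taken with n_z > 0).
tan δ = √(n_x²+n_y²)/n_z = 0.467/0.215, so δ = 65.3°.
Dip direction = azimuth of (n_x, n_y) = atan2(-0.192, 0.426) = 336°.

true dip 65°, dip direction 335°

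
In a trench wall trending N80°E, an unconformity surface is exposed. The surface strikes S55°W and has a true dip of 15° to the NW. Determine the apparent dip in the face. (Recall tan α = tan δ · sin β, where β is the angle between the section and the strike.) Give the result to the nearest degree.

Angle between strike (S55°W) and section (N80°E): β = 25°.
tan(apparent dip) = tan 15° · sin 25° = 0.1132
apparent dip = arctan 0.1132 = 6.46°

6°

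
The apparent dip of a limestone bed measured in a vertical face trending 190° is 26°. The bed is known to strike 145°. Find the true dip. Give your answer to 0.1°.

34.6°

β = acute angle between strike 145° and section 190° = 45°.
tan δ = tan α / sin β = tan 26° / sin 45° = 0.4877 / 0.7071 = 0.6898
true dip = arctan 0.6898 = 34.60°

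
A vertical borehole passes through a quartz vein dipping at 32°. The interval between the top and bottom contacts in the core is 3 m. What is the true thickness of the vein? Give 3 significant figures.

True thickness t = h · cos(dip) = 3 × cos 32°
t = 3 × 0.8480 = 2.544 m

2.54 m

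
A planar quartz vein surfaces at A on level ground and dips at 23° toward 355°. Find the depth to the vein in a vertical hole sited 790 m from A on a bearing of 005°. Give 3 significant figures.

The hole lies 10° from the dip direction, so the down-dip offset is 790 × cos 10° = 778.00 m.
Depth = down-dip offset × tan(dip) = 778.00 × tan 23° = 778.00 × 0.4245
Depth = 330.24 m

330 m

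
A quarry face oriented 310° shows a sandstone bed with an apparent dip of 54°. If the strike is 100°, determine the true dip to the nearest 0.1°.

β = acute angle between strike 100° and section 310° = 30°.
tan δ = tan α / sin β = tan 54° / sin 30° = 1.3764 / 0.5000 = 2.7528
true dip = arctan 2.7528 = 70.04°

70.0°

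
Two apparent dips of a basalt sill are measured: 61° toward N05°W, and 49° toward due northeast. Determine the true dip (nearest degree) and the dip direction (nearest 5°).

Each apparent-dip line lies in the plane. As unit vectors (x east, y north, z up), v₁ plunges 61°→N05°W and v₂ plunges 49°→due northeast.
n = v₁ × v₂ = (-0.041, 0.438, 0.244) (taken with n_z > 0).
Dip δ = arctan(|n_h|/n_z) = arctan(0.440/0.244) = 61.0°.
Dip direction = atan2(-0.041, 0.438) = 355° (azimuth of n's horizontal projection).

true dip 61°, dip direction 355°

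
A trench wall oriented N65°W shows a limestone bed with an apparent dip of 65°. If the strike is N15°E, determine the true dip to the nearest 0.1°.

The section is 80° from the strike.
tan δ = tan α / sin β = tan 65° / sin 80° = 2.1445 / 0.9848 = 2.1776
δ = arctan(2.1776) = 65.33°

65.3°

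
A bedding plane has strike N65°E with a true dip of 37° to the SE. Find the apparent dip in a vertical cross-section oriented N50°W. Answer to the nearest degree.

34°

The strike is N65°E and the section trends N50°W; the acute angle between them is β = 65°.
tan(apparent dip) = tan 37° · sin 65° = 0.6830
apparent dip = arctan 0.6830 = 34.33°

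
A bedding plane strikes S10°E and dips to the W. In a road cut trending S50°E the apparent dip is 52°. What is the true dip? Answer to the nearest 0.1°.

The section is 40° from the strike.
tan δ = tan α / sin β = tan 52° / sin 40° = 1.2799 / 0.6428 = 1.9912
δ = arctan(1.9912) = 63.33°

63.3°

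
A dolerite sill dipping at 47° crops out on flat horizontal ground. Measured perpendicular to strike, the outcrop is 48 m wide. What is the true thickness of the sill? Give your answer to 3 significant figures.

True thickness t = w · sin(dip) = 48 × sin 47°
t = 48 × 0.7314 = 35.105 m

35.1 m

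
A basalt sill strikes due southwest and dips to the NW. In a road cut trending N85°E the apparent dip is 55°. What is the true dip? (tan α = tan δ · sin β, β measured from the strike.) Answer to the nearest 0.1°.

65.8°

The section is 40° from the strike.
tan δ = tan α / sin β = tan 55° / sin 40° = 1.4281 / 0.6428 = 2.2218
δ = arctan(2.2218) = 65.77°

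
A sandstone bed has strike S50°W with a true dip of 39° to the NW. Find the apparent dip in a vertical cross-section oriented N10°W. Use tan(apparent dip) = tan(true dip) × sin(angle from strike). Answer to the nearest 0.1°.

The section lies 60° from the strike.
tan α = tan 39° × sin 60° = 0.8098 × 0.8660 = 0.7013
apparent dip = arctan 0.7013 = 35.04°

35.0°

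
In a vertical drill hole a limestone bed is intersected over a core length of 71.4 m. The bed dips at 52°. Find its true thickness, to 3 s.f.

44.0 m

True thickness t = h · cos(dip) = 71.4 × cos 52°
t = 71.4 × 0.6157 = 43.958 m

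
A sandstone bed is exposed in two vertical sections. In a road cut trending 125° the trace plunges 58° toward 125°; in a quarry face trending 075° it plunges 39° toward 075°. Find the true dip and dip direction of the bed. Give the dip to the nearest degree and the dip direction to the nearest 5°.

Represent each trace as a vector plunging at its apparent dip toward its trend (east-north-up frame): v₁ = (0.434, -0.304, -0.848), v₂ = (0.751, 0.201, -0.629).
Cross product v₁ × v₂ gives the pole to the plane: n ∝ (0.362, -0.363, 0.315).
Dip δ = arctan(|n_h|/n_z) = arctan(0.513/0.315) = 58.4°.
The horizontal component of n points toward azimuth atan2(n_x, n_y) = 135°, the dip direction.

true dip 58°, dip direction 135°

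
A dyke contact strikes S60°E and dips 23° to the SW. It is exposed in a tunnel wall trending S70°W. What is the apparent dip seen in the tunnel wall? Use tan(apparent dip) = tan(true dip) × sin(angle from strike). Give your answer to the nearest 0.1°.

The section lies 50° from the strike.
tan α = tan 23° × sin 50° = 0.4245 × 0.7660 = 0.3252
α = arctan(0.3252) = 18.01°

18.0°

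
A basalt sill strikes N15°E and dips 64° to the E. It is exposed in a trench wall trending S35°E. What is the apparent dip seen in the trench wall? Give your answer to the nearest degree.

58°

Angle between strike (N15°E) and section (S35°E): β = 50°.
tan(apparent dip) = tan 64° · sin 50° = 1.5706
apparent dip = arctan 1.5706 = 57.52°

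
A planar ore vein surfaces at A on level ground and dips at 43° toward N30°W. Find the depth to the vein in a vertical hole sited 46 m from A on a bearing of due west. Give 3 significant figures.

21.4 m

The hole lies 60° from the dip direction, so the down-dip offset is 46 × cos 60° = 23.00 m.
Depth = down-dip offset × tan(dip) = 23.00 × tan 43° = 23.00 × 0.9325
Depth = 21.45 m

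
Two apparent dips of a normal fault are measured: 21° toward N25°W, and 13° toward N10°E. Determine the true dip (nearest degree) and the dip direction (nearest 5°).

true dip 22°, dip direction 315°

Represent each trace as a vector plunging at its apparent dip toward its trend (east-north-up frame): v₁ = (-0.395, 0.846, -0.358), v₂ = (0.169, 0.960, -0.225).
n = v₁ × v₂ = (-0.154, 0.149, 0.522) (taken with n_z > 0).
tan δ = √(n_x²+n_y²)/n_z = 0.214/0.522, so δ = 22.3°.
Dip direction = atan2(-0.154, 0.149) = 314° (azimuth of n's horizontal projection).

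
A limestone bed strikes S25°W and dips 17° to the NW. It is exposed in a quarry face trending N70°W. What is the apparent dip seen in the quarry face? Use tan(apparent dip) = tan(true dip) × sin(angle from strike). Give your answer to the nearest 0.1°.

16.9°

Angle between strike (S25°W) and section (N70°W): β = 85°.
tan α = tan 17° × sin 85° = 0.3057 × 0.9962 = 0.3046
α = arctan(0.3046) = 16.94°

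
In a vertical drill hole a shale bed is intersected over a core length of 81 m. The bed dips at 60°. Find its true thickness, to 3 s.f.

40.5 m

True thickness t = h · cos(dip) = 81 × cos 60°
t = 81 × 0.5000 = 40.500 m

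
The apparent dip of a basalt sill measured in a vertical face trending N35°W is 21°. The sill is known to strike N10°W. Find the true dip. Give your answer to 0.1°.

42.2°

β = acute angle between strike N10°W and section N35°W = 25°.
tan δ = tan α / sin β = tan 21° / sin 25° = 0.3839 / 0.4226 = 0.9083
δ = arctan(0.9083) = 42.25°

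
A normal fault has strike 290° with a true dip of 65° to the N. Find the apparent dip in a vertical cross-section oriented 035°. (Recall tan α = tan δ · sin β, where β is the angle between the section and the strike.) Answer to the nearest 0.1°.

The strike is 290° and the section trends 035°; the acute angle between them is β = 75°.
tan(apparent dip) = tan 65° · sin 75° = 2.0714
apparent dip = arctan 2.0714 = 64.23°

64.2°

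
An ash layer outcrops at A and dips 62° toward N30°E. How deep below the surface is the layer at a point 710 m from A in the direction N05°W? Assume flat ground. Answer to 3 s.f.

The hole lies 35° from the dip direction, so the down-dip offset is 710 × cos 35° = 581.60 m.
Depth = down-dip offset × tan(dip) = 581.60 × tan 62° = 581.60 × 1.8807
Depth = 1093.83 m

1090 m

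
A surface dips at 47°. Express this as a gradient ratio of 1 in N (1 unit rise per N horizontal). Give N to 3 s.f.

1 in 0.933

1 : N means tan θ = 1/N, so N = 1/tan 47° = 1/1.0724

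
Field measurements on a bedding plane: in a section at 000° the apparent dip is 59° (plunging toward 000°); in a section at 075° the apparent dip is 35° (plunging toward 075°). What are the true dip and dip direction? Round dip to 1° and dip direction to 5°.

The two traces are lines in the plane: v₁ = (sin 0°·cos 59°, cos 0°·cos 59°, −sin 59°), v₂ = (sin 75°·cos 35°, cos 75°·cos 35°, −sin 35°).
n = v₁ × v₂ = (0.114, 0.678, 0.408) (taken with n_z > 0).
tan δ = √(n_x²+n_y²)/n_z = 0.688/0.408, so δ = 59.3°.
The horizontal component of n points toward azimuth atan2(n_x, n_y) = 10°, the dip direction.

true dip 59°, dip direction 010°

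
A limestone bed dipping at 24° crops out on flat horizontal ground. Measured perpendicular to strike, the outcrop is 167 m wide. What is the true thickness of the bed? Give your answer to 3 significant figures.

True thickness t = w · sin(dip) = 167 × sin 24°
t = 167 × 0.4067 = 67.925 m

67.9 m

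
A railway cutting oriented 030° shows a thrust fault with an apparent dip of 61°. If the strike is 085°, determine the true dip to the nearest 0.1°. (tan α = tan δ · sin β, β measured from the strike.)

The section is 55° from the strike.
tan δ = tan α / sin β = tan 61° / sin 55° = 1.8040 / 0.8192 = 2.2023
δ = arctan(2.2023) = 65.58°

65.6°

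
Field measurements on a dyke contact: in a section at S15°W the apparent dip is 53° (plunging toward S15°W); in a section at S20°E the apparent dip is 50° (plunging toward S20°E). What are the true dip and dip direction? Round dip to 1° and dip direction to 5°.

The two traces are lines in the plane: v₁ = (sin 195°·cos 53°, cos 195°·cos 53°, −sin 53°), v₂ = (sin 160°·cos 50°, cos 160°·cos 50°, −sin 50°).
Cross product v₁ × v₂ gives the pole to the plane: n ∝ (-0.037, -0.295, 0.222).
True dip = arccos(n_z / |n|) = arccos(0.5982) = 53.3°.
Dip direction = azimuth of (n_x, n_y) = atan2(-0.037, -0.295) = 187°.

true dip 53°, dip direction 185°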